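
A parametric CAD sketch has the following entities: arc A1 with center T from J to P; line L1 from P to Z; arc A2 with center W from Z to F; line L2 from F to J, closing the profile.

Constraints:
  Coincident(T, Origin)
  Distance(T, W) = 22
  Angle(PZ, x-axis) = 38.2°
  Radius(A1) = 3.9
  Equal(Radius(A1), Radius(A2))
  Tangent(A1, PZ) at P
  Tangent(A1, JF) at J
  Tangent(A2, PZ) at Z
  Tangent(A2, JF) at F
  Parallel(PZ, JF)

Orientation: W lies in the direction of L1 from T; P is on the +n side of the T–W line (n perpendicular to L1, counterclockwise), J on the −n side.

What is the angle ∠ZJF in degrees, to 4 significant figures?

19.52°

The slot axis is L1's direction at 38.2°, so u = (cos 38.2°, sin 38.2°) = (0.7859, 0.6184) and n = (−sin 38.2°, cos 38.2°) = (-0.6184, 0.7859). T is at the origin and W lies 22.0 along u from T, so W = 22.0·u = (17.29, 13.60). Tangency of A1 to both parallel lines with radius 3.9 puts P and J at T ± 3.9·n: P = (-2.412, 3.065), J = (2.412, -3.065). Equal radii place Z and F the same way about W: Z = W + 3.9·n = (14.88, 16.67), F = W − 3.9·n = (19.70, 10.54). Then cos ∠ZJF = JZ·JF / (|JZ||JF|), giving 19.52°.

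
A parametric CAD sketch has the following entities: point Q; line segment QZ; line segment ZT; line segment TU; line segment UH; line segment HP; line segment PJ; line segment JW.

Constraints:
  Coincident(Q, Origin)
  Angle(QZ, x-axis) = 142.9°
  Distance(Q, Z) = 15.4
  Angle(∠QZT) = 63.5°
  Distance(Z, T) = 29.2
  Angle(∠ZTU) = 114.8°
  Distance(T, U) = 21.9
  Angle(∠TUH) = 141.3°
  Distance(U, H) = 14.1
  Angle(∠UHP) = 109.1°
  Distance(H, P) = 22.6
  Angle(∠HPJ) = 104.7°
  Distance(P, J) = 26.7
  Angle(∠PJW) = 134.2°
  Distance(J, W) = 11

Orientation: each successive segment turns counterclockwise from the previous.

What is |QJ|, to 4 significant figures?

4.768

Q is at the origin; QZ runs at 142.9° with length 15.4, so Z = (-12.28, 9.289). ∠QZT = 63.5° gives ZT at -100.6° from the x-axis; with |ZT| = 29.2, T = (-17.65, -19.41). ∠ZTU = 114.8° gives TU at -35.40° from the x-axis; with |TU| = 21.9, U = (0.1971, -32.10). ∠TUH = 141.3° gives UH at 3.300° from the x-axis; with |UH| = 14.1, H = (14.27, -31.29). ∠UHP = 109.1° gives HP at 74.20° from the x-axis; with |HP| = 22.6, P = (20.43, -9.541). ∠HPJ = 104.7° gives PJ at 149.5° from the x-axis; with |PJ| = 26.7, J = (-2.578, 4.010). Then |QJ| = |J − Q| = 4.768.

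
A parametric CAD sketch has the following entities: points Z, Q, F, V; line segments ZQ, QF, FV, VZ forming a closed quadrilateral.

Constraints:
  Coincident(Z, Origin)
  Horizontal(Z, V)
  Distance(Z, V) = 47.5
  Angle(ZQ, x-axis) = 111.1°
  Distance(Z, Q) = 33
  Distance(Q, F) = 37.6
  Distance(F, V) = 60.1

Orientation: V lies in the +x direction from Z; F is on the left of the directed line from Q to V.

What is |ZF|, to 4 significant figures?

55.93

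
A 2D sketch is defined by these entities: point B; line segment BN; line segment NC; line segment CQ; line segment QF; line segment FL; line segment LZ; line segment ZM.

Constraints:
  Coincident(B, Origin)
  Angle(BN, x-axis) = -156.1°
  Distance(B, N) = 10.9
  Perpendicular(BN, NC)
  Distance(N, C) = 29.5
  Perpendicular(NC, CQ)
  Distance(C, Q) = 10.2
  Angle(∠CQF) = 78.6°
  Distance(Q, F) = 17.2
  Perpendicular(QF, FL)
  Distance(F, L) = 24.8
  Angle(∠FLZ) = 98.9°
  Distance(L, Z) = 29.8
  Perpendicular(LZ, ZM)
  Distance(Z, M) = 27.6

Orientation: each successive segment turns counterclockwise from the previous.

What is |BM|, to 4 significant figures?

46.11

B is at the origin; BN runs at -156.1° with length 10.9, so N = (-9.965, -4.416). BN is perpendicular to NC, so NC runs at -66.10°; with |NC| = 29.5, C = (1.986, -31.39). NC ⟂ CQ, so CQ runs at 23.90°; with |CQ| = 10.2, Q = (11.31, -27.25). ∠CQF = 78.6° gives QF at 125.3° from the x-axis; with |QF| = 17.2, F = (1.373, -13.22). QF is perpendicular to FL, so FL runs at -144.7°; with |FL| = 24.8, L = (-18.87, -27.55). ∠FLZ = 98.9° gives LZ at -63.60° from the x-axis; with |LZ| = 29.8, Z = (-5.618, -54.24). LZ ⟂ ZM, so ZM runs at 26.40°; with |ZM| = 27.6, M = (19.10, -41.97). Then |BM| = |M − B| = 46.11.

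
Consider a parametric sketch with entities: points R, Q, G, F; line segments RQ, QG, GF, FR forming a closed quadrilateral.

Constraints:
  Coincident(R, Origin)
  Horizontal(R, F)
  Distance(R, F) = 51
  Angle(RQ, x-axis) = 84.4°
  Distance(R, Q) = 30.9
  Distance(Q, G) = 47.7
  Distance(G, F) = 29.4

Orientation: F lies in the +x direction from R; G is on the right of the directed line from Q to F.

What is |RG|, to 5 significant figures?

26.980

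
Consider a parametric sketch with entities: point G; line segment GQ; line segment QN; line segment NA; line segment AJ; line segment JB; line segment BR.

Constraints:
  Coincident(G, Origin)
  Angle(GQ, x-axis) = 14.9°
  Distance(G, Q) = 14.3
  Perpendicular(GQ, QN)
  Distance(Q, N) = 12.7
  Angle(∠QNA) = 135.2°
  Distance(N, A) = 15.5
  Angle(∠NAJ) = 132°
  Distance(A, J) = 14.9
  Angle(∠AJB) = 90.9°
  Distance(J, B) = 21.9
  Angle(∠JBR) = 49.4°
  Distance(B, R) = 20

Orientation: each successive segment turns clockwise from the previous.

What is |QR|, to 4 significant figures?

17.88

G is at the origin; GQ runs at 14.9° with length 14.3, so Q = (13.82, 3.677). The perpendicularity gives QN at right angles to GQ, so QN runs at -75.10°; with |QN| = 12.7, N = (17.08, -8.596). ∠QNA = 135.2° gives NA at -119.9° from the x-axis; with |NA| = 15.5, A = (9.358, -22.03). ∠NAJ = 132.0° gives AJ at -167.9° from the x-axis; with |AJ| = 14.9, J = (-5.211, -25.16). ∠AJB = 90.9° gives JB at 103.0° from the x-axis; with |JB| = 21.9, B = (-10.14, -3.817). ∠JBR = 49.4° gives BR at -27.60° from the x-axis; with |BR| = 20.0, R = (7.587, -13.08). Then |QR| = |R − Q| = 17.88.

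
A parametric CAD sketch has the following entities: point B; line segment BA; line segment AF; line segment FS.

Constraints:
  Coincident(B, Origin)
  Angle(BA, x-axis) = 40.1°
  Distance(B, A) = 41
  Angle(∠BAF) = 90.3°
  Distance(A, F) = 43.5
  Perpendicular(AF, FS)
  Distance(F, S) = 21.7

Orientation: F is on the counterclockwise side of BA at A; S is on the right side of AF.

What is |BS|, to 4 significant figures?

76.43

B is at the origin; BA runs at 40.1° with length 41.0, so A = 41.0·(cos 40.1°, sin 40.1°) = (31.36, 26.41). ∠BAF = 90.3°, so AF runs at 40.1° + (180° − 90.3°) = 129.8° from the x-axis; with |AF| = 43.5, F = A + 43.5·(cos 129.8°, sin 129.8°) = (3.517, 59.83). AF ⟂ FS; with |FS| = 21.7 on the right of AF, S = F + 21.7·(0.7683, 0.6401) = (20.19, 73.72). Then |BS| = |S − B| = 76.43.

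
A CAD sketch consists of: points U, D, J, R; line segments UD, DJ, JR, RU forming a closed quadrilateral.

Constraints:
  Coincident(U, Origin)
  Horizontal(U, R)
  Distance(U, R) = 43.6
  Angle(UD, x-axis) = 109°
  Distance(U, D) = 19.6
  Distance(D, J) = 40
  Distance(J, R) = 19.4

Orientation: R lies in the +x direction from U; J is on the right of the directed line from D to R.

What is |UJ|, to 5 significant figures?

25.888

U is at the origin; UR is horizontal with |UR| = 43.6 and R in +x, so R = (43.6, 0). UD runs at 109.0° with |UD| = 19.6, so D = (-6.3811, 18.532). J is determined by |DJ| = 40.0 and |JR| = 19.4 together: it lies at the intersection of circle(D, 40.0) and circle(R, 19.4). With |DR| = 53.306, the foot of the radical line on DR is 38.131 from D and the perpendicular offset is √(40.0² − 38.131²) = 12.085. Taking the right-of-DR solution: J = (25.169, -6.0557).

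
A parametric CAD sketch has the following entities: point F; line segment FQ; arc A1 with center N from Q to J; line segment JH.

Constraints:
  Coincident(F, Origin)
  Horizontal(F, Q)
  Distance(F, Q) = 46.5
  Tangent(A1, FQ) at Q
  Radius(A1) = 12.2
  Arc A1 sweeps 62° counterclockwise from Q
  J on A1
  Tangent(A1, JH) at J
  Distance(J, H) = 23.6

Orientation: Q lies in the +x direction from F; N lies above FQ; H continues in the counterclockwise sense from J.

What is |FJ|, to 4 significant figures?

57.64

A1 meets FQ tangentially, so NQ is at right angles to FQ, so N = Q + (0, 12.2) = (46.50, 12.20). On A1, Q sits at bearing -90° from N; a 62° counterclockwise sweep puts J at bearing -28°, so J = N + 12.2·(cos -28°, sin -28°) = (57.27, 6.472). Then |FJ| = |J − F| = 57.64.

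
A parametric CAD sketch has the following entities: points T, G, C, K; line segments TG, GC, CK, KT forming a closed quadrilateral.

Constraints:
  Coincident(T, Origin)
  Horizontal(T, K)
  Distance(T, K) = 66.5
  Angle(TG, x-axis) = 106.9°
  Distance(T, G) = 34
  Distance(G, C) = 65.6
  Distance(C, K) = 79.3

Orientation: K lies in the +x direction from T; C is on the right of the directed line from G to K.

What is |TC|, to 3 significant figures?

33.4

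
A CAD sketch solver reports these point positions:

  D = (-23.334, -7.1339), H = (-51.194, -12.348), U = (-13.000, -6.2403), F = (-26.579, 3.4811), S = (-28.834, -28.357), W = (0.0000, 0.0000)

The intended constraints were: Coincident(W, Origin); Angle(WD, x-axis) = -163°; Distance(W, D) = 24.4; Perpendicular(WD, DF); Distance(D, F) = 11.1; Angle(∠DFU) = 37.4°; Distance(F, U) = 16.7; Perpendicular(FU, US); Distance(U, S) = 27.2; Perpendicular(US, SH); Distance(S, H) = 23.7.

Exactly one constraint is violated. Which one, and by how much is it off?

Distance(S, H) = 23.7 — off by 3.80.

W = (0.00, 0.00) ✓; WD at -163.0° ✓; |WD| = 24.40 ✓; ∠(WD, DF) = 90.00° ✓; |DF| = 11.10 ✓; ∠DFU = 37.40° ✓; |FU| = 16.70 ✓; ∠(FU, US) = 90.00° ✓; |US| = 27.20 ✓; ∠(US, SH) = 90.00° ✓; |SH| = 27.50 ✗.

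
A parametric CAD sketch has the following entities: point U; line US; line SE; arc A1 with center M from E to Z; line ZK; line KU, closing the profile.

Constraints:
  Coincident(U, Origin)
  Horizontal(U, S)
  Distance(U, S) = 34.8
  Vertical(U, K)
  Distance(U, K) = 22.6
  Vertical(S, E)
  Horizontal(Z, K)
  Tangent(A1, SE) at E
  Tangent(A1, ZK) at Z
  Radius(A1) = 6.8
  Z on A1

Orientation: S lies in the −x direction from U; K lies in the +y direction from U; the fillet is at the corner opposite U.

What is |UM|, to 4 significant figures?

32.15

U is at the origin; U and S share the same y with |US| = 34.8 and S on the −x side, so S = (-34.80, 0.000). U and K share the same x with |UK| = 22.6 and K on the +y side, so K = (0.000, 22.60). The virtual corner opposite U is at (-34.80, 22.60). Tangency of A1 to SE means the radius ME is perpendicular to SE and the tangent condition forces MZ to be normal to ZK, with radius 6.8, so the center M sits 6.8 in from both sides at M = (-28.00, 15.80). Then |UM| = |M − U| = 32.15.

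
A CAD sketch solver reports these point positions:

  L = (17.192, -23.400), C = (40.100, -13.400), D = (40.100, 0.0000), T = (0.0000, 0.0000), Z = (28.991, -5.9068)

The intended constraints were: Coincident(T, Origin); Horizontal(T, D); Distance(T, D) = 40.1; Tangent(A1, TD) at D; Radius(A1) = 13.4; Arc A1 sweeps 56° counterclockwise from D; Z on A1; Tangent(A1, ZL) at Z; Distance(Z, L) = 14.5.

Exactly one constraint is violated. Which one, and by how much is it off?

Distance(Z, L) = 14.5 — off by 6.60.

T = (0.00, 0.00) ✓; T.y = 0.00, D.y = 0.00 ✓; |TD| = 40.10 ✓; ∠(CD, DT) = 90.00° ✓; |CD| = 13.40 ✓; bearing(C→Z) − bearing(C→D) = 56.00° ✓; |CZ| = 13.40 ✓; ∠(CZ, ZL) = 90.00° ✓; |ZL| = 21.10 ✗.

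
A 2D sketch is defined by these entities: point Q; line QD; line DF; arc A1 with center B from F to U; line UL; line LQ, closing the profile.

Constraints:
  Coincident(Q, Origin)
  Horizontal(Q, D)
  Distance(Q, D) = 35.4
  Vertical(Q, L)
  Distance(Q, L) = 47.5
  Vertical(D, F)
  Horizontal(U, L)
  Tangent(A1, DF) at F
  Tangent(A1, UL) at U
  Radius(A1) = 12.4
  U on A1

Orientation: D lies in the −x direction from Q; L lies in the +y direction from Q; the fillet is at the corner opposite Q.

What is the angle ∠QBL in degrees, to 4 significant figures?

85.09°

Q is at the origin; Q and D share the same y with |QD| = 35.4 and D on the −x side, so D = (-35.40, 0.000). Q and L share the same x with |QL| = 47.5 and L on the +y side, so L = (0.000, 47.50). The virtual corner opposite Q is at (-35.40, 47.50). The tangent condition forces BF to be normal to DF and tangency of A1 to UL means the radius BU is perpendicular to UL, with radius 12.4, so the center B sits 12.4 in from both sides at B = (-23.00, 35.10). Then cos ∠QBL = BQ·BL / (|BQ||BL|), giving 85.09°.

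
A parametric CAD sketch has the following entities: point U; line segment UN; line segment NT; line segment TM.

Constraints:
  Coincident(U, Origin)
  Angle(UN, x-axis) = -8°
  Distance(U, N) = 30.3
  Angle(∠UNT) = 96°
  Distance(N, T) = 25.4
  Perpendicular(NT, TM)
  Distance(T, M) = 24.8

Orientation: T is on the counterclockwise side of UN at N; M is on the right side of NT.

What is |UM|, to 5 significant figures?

61.918

U is at the origin; UN runs at -8.0° with length 30.3, so N = 30.3·(cos -8.0°, sin -8.0°) = (30.005, -4.2169). ∠UNT = 96.0°, so NT runs at -8.0° + (180° − 96.0°) = 76.000° from the x-axis; with |NT| = 25.4, T = N + 25.4·(cos 76.000°, sin 76.000°) = (36.150, 20.429). NT is perpendicular to TM; with |TM| = 24.8 on the right of NT, M = T + 24.8·(0.97030, -0.24192) = (60.213, 14.429). Then |UM| = |M − U| = 61.918.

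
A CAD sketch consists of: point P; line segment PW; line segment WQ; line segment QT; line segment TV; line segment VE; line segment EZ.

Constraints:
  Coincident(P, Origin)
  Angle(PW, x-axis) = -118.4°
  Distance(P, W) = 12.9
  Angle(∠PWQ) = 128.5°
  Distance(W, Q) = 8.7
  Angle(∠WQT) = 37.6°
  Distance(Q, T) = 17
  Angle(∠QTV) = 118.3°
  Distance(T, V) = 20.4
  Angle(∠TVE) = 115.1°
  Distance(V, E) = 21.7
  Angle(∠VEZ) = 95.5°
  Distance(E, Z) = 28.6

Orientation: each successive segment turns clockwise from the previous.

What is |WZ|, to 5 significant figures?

23.359

P is at the origin; PW runs at -118.4° with length 12.9, so W = (-6.1356, -11.347). ∠PWQ = 128.5° gives WQ at -169.90° from the x-axis; with |WQ| = 8.7, Q = (-14.701, -12.873). ∠WQT = 37.6° gives QT at 47.700° from the x-axis; with |QT| = 17.0, T = (-3.2595, -0.29943). ∠QTV = 118.3° gives TV at -14.000° from the x-axis; with |TV| = 20.4, V = (16.535, -5.2346). ∠TVE = 115.1° gives VE at -78.900° from the x-axis; with |VE| = 21.7, E = (20.712, -26.529). ∠VEZ = 95.5° gives EZ at -163.40° from the x-axis; with |EZ| = 28.6, Z = (-6.6958, -34.699). Then |WZ| = |Z − W| = 23.359.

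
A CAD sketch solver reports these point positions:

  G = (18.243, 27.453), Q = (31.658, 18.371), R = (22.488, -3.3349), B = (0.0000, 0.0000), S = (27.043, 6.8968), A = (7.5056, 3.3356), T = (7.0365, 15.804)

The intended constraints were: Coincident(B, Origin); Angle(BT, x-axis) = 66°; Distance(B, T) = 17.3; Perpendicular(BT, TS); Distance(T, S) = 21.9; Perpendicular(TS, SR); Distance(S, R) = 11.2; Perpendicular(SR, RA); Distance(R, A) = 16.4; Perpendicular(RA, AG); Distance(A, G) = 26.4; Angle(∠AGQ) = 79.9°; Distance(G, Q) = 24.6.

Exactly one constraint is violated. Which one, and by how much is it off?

Distance(G, Q) = 24.6 — off by 8.40.

B = (0.00, 0.00) ✓; BT at 66.00° ✓; |BT| = 17.30 ✓; ∠(BT, TS) = 90.00° ✓; |TS| = 21.90 ✓; ∠(TS, SR) = 90.00° ✓; |SR| = 11.20 ✓; ∠(SR, RA) = 90.00° ✓; |RA| = 16.40 ✓; ∠(RA, AG) = 90.00° ✓; |AG| = 26.40 ✓; ∠AGQ = 79.90° ✓; |GQ| = 16.20 ✗.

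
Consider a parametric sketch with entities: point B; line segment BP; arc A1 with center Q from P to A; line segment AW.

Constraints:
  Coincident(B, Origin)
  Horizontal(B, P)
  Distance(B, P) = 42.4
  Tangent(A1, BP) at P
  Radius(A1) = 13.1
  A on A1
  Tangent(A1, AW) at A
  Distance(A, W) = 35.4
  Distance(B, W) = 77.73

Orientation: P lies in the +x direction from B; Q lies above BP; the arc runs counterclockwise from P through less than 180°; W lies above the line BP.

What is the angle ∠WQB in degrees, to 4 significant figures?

142.2°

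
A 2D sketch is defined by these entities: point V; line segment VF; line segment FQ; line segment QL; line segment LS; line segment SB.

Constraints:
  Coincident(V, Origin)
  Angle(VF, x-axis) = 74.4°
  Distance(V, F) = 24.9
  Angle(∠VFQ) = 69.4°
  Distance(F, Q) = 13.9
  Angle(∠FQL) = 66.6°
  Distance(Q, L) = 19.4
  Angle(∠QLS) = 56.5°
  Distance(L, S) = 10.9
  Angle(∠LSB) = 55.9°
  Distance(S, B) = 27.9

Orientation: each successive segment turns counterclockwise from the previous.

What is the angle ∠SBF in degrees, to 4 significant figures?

17.03°

V is at the origin; VF runs at 74.4° with length 24.9, so F = (6.696, 23.98). ∠VFQ = 69.4° gives FQ at -175.0° from the x-axis; with |FQ| = 13.9, Q = (-7.151, 22.77). ∠FQL = 66.6° gives QL at -61.60° from the x-axis; with |QL| = 19.4, L = (2.076, 5.706). ∠QLS = 56.5° gives LS at 61.90° from the x-axis; with |LS| = 10.9, S = (7.210, 15.32). ∠LSB = 55.9° gives SB at -174.0° from the x-axis; with |SB| = 27.9, B = (-20.54, 12.40). Then cos ∠SBF = BS·BF / (|BS||BF|), giving 17.03°.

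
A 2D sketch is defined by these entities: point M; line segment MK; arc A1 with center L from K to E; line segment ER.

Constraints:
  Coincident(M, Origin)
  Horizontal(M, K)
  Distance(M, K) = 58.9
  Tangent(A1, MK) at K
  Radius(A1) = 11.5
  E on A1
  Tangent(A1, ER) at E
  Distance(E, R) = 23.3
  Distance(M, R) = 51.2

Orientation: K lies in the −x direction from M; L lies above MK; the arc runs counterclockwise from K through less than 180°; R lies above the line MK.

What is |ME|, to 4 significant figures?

48.58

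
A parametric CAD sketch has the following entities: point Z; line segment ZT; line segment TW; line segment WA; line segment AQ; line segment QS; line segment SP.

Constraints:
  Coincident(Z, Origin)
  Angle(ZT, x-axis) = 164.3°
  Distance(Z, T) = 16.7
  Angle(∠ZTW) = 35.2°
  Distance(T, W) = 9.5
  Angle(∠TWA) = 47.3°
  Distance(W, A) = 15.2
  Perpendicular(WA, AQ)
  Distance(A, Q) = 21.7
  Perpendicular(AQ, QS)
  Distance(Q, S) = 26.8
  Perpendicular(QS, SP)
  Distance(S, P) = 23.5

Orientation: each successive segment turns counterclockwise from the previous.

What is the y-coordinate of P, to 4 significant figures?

-14.59

Z is at the origin; ZT runs at 164.3° with length 16.7, so T = (-16.08, 4.519). ∠ZTW = 35.2° gives TW at -50.90° from the x-axis; with |TW| = 9.5, W = (-10.09, -2.853). ∠TWA = 47.3° gives WA at 81.80° from the x-axis; with |WA| = 15.2, A = (-7.918, 12.19). The perpendicularity gives AQ at right angles to WA, so AQ runs at 171.8°; with |AQ| = 21.7, Q = (-29.40, 15.29). AQ is perpendicular to QS, so QS runs at -98.20°; with |QS| = 26.8, S = (-33.22, -11.24). QS ⟂ SP, so SP runs at -8.200°; with |SP| = 23.5, P = (-9.958, -14.59). So P.y = -14.59.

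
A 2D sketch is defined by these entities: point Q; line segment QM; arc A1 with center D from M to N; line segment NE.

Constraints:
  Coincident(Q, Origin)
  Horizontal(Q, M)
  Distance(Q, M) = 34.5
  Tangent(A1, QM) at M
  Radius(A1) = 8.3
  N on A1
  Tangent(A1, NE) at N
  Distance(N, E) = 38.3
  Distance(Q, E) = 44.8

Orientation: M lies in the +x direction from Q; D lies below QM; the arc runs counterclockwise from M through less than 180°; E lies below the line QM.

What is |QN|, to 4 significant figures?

27.21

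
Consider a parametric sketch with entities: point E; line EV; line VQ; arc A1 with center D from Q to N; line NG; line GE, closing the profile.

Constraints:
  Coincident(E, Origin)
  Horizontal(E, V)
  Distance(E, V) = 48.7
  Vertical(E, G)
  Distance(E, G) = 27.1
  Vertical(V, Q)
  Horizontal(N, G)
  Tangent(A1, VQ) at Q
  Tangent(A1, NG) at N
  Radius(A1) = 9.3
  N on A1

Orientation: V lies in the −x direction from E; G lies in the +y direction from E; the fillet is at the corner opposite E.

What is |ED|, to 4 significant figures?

43.23

EG is vertical with |EG| = 27.1 and G on the +y side, so G = (0.000, 27.10). The virtual corner opposite E is at (-48.70, 27.10). Since A1 is tangent to VQ there, DQ ⟂ VQ and A1 meets NG tangentially, so DN is at right angles to NG, with radius 9.3, so the center D sits 9.3 in from both sides at D = (-39.40, 17.80). Then |ED| = |D − E| = 43.23.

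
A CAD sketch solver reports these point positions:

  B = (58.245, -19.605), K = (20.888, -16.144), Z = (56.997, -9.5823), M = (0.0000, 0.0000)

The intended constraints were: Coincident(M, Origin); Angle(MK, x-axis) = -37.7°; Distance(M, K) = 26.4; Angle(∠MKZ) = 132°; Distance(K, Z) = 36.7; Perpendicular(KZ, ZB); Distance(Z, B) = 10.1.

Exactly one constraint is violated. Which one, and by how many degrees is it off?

Perpendicular(KZ, ZB) — off by 3.20°.

M = (0.00, 0.00) ✓; MK at -37.70° ✓; |MK| = 26.40 ✓; ∠MKZ = 132.0° ✓; |KZ| = 36.70 ✓; ∠(KZ, ZB) = 93.20° ✗; |ZB| = 10.10 ✓.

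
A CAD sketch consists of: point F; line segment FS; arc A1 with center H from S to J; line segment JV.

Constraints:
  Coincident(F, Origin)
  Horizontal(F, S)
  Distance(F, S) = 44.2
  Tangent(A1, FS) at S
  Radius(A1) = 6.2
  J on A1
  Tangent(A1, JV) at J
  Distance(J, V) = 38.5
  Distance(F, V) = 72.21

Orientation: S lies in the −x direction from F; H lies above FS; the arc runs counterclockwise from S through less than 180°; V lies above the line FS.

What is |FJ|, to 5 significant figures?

39.961

Checks: |HJ| = 6.200 ✓; ∠(HJ, JV) = 90.00° ✓; |JV| = 38.50 ✓; |FV| = 72.21 ✓.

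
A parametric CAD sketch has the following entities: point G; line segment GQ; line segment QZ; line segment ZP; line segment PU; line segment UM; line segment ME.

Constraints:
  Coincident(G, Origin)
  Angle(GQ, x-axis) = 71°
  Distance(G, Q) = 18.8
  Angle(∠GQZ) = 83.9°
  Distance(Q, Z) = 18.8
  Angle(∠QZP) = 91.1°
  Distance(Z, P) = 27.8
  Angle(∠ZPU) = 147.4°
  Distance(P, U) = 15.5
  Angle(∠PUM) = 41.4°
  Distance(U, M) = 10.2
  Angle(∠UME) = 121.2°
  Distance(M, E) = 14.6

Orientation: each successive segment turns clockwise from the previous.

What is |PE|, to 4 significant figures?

6.532

∠PUM = 41.4° gives UM at 74.80° from the x-axis; with |UM| = 10.2, M = (1.572, -14.29). ∠UME = 121.2° gives ME at 16.00° from the x-axis; with |ME| = 14.6, E = (15.61, -10.26). Then |PE| = |E − P| = 6.532.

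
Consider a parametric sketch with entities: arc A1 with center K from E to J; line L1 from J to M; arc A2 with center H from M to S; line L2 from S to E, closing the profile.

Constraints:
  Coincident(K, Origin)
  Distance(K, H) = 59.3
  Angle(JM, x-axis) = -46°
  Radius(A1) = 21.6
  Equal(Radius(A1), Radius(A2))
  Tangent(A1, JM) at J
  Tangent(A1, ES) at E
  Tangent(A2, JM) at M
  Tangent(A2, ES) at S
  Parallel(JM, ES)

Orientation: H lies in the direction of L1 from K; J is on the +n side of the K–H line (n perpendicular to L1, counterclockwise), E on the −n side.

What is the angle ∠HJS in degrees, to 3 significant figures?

16.1°

Tangency of A1 to both parallel lines with radius 21.6 puts J and E at K ± 21.6·n: J = (15.5, 15.0), E = (-15.5, -15.0). Equal radii place M and S the same way about H: M = H + 21.6·n = (56.7, -27.7), S = H − 21.6·n = (25.7, -57.7). Then cos ∠HJS = JH·JS / (|JH||JS|), giving 16.1°.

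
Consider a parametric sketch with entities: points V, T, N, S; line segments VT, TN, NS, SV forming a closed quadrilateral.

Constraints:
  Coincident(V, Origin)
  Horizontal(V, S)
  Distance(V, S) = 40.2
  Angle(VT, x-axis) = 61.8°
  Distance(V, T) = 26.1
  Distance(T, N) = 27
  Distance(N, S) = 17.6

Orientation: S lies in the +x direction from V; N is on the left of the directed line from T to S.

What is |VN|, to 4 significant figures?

42.56

V is at the origin; V and S share the same y with |VS| = 40.2 and S in +x, so S = (40.2, 0). VT runs at 61.8° with |VT| = 26.1, so T = (12.33, 23.00). N is determined by |TN| = 27.0 and |NS| = 17.6 together: it lies at the intersection of circle(T, 27.0) and circle(S, 17.6). With |TS| = 36.13, the foot of the radical line on TS is 23.87 from T and the perpendicular offset is √(27.0² − 23.87²) = 12.62. Taking the left-of-TS solution: N = (38.78, 17.54).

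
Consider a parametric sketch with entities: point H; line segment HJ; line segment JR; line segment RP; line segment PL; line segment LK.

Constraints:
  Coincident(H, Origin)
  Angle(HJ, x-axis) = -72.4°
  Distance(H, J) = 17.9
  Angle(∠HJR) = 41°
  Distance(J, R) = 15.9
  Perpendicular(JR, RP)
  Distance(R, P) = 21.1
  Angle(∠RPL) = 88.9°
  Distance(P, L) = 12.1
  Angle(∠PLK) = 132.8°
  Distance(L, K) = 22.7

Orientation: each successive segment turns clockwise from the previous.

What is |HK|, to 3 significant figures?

26.0

H is at the origin; HJ runs at -72.4° with length 17.9, so J = (5.41, -17.1). ∠HJR = 41.0° gives JR at 149° from the x-axis; with |JR| = 15.9, R = (-8.16, -8.78). The perpendicularity gives RP at right angles to JR, so RP runs at 58.6°; with |RP| = 21.1, P = (2.83, 9.23). ∠RPL = 88.9° gives PL at -32.5° from the x-axis; with |PL| = 12.1, L = (13.0, 2.73). ∠PLK = 132.8° gives LK at -79.7° from the x-axis; with |LK| = 22.7, K = (17.1, -19.6). Then |HK| = |K − H| = 26.0.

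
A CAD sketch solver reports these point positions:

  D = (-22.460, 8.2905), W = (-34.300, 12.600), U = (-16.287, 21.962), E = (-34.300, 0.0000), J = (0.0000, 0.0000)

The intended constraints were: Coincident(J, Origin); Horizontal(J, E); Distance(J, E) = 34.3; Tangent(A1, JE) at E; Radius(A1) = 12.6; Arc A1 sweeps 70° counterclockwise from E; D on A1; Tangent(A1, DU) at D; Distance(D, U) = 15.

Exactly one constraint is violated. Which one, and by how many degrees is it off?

Tangent(A1, DU) at D — off by 4.30°.

J = (0.00, 0.00) ✓; J.y = 0.00, E.y = 0.00 ✓; |JE| = 34.30 ✓; ∠(WE, EJ) = 90.00° ✓; |WE| = 12.60 ✓; bearing(W→D) − bearing(W→E) = 70.00° ✓; |WD| = 12.60 ✓; ∠(WD, DU) = 94.30° ✗; |DU| = 15.00 ✓.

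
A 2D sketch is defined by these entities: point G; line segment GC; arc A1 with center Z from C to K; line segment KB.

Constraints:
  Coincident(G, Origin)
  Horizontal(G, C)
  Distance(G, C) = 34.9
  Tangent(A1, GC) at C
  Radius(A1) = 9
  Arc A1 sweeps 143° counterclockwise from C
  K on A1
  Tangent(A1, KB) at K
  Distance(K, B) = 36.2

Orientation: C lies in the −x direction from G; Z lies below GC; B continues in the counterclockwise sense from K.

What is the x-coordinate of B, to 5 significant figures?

-11.406

G is at the origin; GC is horizontal with |GC| = 34.9 and C on the −x side, so C = (-34.900, 0.0000). Tangency of A1 to GC means the radius ZC is perpendicular to GC, so Z = C + (0, -9) = (-34.900, -9.0000). On A1, C sits at bearing 90° from Z; a 143° counterclockwise sweep puts K at bearing 233°, so K = Z + 9.0·(cos 233°, sin 233°) = (-40.316, -16.188). Tangency of A1 to KB means the radius ZK is perpendicular to KB, so KB runs along (−sin 233°, cos 233°); with |KB| = 36.2, B = (-11.406, -37.973). So B.x = -11.406.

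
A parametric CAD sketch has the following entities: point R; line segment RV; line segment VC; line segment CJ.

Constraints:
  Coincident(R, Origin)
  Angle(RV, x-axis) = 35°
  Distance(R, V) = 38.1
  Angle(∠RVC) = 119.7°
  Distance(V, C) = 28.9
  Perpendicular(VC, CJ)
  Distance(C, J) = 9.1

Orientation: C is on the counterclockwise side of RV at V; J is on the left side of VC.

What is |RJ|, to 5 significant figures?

53.464

R is at the origin; RV runs at 35.0° with length 38.1, so V = 38.1·(cos 35.0°, sin 35.0°) = (31.210, 21.853). ∠RVC = 119.7°, so VC runs at 35.0° + (180° − 119.7°) = 95.300° from the x-axis; with |VC| = 28.9, C = V + 28.9·(cos 95.300°, sin 95.300°) = (28.540, 50.630). The perpendicularity gives CJ at right angles to VC; with |CJ| = 9.1 on the left of VC, J = C + 9.1·(-0.99572, -0.092371) = (19.479, 49.789). Then |RJ| = |J − R| = 53.464.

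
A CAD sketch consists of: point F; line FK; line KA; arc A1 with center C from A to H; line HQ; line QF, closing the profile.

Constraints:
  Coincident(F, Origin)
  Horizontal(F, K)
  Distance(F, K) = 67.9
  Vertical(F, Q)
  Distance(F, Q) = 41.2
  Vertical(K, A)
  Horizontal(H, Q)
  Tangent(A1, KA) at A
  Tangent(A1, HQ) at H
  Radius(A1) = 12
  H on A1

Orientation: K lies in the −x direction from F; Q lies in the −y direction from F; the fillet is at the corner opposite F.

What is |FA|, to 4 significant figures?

73.91

F is at the origin; F and K share the same y with |FK| = 67.9 and K on the −x side, so K = (-67.90, 0.000). F and Q share the same x with |FQ| = 41.2 and Q on the −y side, so Q = (0.000, -41.20). The virtual corner opposite F is at (-67.90, -41.20). A1 meets KA tangentially, so CA is at right angles to KA and the tangent condition forces CH to be normal to HQ, with radius 12.0, so the center C sits 12.0 in from both sides at C = (-55.90, -29.20). That places the tangent points at A = (-67.90, -29.20) on KA and H = (-55.90, -41.20) on HQ. Then |FA| = |A − F| = 73.91.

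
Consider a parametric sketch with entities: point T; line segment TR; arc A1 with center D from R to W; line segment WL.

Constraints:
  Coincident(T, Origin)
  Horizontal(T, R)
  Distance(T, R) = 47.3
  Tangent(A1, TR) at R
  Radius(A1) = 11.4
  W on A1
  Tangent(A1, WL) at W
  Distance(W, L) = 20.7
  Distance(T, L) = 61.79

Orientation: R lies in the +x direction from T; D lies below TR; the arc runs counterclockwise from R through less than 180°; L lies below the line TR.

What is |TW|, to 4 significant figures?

42.54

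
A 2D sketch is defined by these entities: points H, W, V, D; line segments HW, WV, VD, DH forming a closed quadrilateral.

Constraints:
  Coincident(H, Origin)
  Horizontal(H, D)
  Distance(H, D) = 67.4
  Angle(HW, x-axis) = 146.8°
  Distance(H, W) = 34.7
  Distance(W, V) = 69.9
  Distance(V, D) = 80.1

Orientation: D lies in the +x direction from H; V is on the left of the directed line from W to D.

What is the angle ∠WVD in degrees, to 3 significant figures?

81.6°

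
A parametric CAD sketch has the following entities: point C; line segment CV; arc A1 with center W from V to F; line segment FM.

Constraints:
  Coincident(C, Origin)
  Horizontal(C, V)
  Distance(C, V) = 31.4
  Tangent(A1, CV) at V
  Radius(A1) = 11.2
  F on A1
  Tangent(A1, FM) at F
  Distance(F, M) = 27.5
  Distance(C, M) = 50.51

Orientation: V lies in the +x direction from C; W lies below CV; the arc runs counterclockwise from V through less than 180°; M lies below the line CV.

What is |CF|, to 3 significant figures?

25.5

C is at the origin; CV is horizontal with |CV| = 31.4 and V on the +x side, so V = (31.4, 0.00). Tangency of A1 to CV means the radius WV is perpendicular to CV, so W = V + (0, -11.2) = (31.4, -11.2). Since WF ⟂ FM (tangency), |WM| = √(11.2² + 27.5²) = 29.7 regardless of where F sits on A1. So M lies on both circle(C, 50.51) and circle(W, 29.7); the below-CV intersection is M = (29.7, -40.8). F is the foot of the tangent from M: F = (20.8, -14.8).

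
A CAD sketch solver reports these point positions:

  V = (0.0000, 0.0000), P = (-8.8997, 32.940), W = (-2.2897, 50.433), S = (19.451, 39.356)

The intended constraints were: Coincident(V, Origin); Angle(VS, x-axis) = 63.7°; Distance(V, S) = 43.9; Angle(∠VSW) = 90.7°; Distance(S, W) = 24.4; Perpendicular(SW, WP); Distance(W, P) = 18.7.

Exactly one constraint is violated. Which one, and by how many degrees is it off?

Perpendicular(SW, WP) — off by 6.30°.

V = (0.00, 0.00) ✓; VS at 63.70° ✓; |VS| = 43.90 ✓; ∠VSW = 90.70° ✓; |SW| = 24.40 ✓; ∠(SW, WP) = 96.30° ✗; |WP| = 18.70 ✓.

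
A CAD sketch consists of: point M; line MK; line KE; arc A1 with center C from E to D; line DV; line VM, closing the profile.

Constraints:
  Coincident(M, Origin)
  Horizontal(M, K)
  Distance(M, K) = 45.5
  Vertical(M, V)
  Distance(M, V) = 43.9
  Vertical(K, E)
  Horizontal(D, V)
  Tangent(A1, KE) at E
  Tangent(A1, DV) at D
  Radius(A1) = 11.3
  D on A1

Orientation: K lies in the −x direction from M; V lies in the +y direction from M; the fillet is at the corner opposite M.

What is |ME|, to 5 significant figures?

55.973

M is at the origin; MK is horizontal with |MK| = 45.5 and K on the −x side, so K = (-45.500, 0.0000). M and V share the same x with |MV| = 43.9 and V on the +y side, so V = (0.0000, 43.900). The virtual corner opposite M is at (-45.500, 43.900). Since A1 is tangent to KE there, CE ⟂ KE and A1 meets DV tangentially, so CD is at right angles to DV, with radius 11.3, so the center C sits 11.3 in from both sides at C = (-34.200, 32.600). That places the tangent points at E = (-45.500, 32.600) on KE and D = (-34.200, 43.900) on DV. Then |ME| = |E − M| = 55.973.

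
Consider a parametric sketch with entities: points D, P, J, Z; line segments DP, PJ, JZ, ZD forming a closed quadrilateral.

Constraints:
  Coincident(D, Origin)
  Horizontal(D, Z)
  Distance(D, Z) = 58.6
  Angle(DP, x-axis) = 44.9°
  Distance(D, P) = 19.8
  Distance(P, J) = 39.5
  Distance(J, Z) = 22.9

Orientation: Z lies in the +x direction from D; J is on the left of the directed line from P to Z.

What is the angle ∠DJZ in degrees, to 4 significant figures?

82.21°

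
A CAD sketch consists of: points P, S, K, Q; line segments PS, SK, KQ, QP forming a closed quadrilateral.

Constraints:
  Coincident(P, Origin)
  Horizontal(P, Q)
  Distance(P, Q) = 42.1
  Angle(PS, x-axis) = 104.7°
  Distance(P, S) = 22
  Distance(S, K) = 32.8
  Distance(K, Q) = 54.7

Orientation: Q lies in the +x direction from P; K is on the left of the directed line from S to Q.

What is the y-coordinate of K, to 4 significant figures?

47.22

P is at the origin; P and Q share the same y with |PQ| = 42.1 and Q in +x, so Q = (42.1, 0). PS runs at 104.7° with |PS| = 22.0, so S = (-5.583, 21.28). K is determined by |SK| = 32.8 and |KQ| = 54.7 together: it lies at the intersection of circle(S, 32.8) and circle(Q, 54.7). With |SQ| = 52.22, the foot of the radical line on SQ is 7.758 from S and the perpendicular offset is √(32.8² − 7.758²) = 31.87. Taking the left-of-SQ solution: K = (14.49, 47.22).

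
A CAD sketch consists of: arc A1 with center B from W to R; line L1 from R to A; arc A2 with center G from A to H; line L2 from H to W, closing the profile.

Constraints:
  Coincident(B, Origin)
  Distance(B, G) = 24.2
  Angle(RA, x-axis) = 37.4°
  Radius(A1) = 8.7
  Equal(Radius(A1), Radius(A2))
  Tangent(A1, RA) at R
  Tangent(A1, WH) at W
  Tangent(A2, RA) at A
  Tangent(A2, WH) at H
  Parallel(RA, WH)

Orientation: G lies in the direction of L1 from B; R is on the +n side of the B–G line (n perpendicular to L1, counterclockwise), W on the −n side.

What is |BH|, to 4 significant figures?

25.72

Tangency of A1 to both parallel lines with radius 8.7 puts R and W at B ± 8.7·n: R = (-5.284, 6.911), W = (5.284, -6.911). Equal radii place A and H the same way about G: A = G + 8.7·n = (13.94, 21.61), H = G − 8.7·n = (24.51, 7.787). Then |BH| = |H − B| = 25.72.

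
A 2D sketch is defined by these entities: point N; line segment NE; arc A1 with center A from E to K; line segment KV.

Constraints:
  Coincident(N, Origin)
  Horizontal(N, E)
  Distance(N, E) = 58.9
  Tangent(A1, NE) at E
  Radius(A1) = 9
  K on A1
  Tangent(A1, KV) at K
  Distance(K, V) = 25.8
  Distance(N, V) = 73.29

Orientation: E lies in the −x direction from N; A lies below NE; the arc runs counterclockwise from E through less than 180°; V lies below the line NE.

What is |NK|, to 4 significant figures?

68.58

Checks: |AK| = 9.000 ✓; ∠(AK, KV) = 90.00° ✓; |KV| = 25.80 ✓; |NV| = 73.29 ✓.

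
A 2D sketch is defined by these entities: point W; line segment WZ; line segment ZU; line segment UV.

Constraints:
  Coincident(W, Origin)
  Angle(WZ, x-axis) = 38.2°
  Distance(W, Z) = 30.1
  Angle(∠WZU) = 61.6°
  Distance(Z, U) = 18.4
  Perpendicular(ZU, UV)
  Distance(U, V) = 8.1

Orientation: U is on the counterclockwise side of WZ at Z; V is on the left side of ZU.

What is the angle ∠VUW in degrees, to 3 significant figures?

8.77°

W is at the origin; WZ runs at 38.2° with length 30.1, so Z = 30.1·(cos 38.2°, sin 38.2°) = (23.7, 18.6). ∠WZU = 61.6°, so ZU runs at 38.2° + (180° − 61.6°) = 157° from the x-axis; with |ZU| = 18.4, U = Z + 18.4·(cos 157°, sin 157°) = (6.77, 25.9). The perpendicularity gives UV at right angles to ZU; with |UV| = 8.1 on the left of ZU, V = U + 8.1·(-0.397, -0.918) = (3.55, 18.5). Then cos ∠VUW = UV·UW / (|UV||UW|), giving 8.77°.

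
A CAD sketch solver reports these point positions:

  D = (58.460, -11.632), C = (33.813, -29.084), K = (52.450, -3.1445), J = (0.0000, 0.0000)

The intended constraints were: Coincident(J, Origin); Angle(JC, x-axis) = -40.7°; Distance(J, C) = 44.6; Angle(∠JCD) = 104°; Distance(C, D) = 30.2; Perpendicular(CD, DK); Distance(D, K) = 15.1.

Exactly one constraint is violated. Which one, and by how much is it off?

Distance(D, K) = 15.1 — off by 4.70.

J = (0.00, 0.00) ✓; JC at -40.70° ✓; |JC| = 44.60 ✓; ∠JCD = 104.0° ✓; |CD| = 30.20 ✓; ∠(CD, DK) = 90.00° ✓; |DK| = 10.40 ✗.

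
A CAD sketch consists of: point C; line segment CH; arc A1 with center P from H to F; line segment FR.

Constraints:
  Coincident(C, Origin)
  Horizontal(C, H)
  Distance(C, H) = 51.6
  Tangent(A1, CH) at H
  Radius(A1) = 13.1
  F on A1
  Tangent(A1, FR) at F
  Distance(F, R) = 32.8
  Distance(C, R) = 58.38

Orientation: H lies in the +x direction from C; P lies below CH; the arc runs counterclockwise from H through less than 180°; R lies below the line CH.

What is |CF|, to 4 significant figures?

40.48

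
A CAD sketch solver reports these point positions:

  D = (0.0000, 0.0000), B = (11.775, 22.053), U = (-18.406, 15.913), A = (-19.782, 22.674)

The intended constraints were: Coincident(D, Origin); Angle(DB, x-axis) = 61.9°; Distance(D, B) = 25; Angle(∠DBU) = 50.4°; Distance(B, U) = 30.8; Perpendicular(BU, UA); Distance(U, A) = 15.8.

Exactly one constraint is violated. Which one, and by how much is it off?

Distance(U, A) = 15.8 — off by 8.90.

D = (0.00, 0.00) ✓; DB at 61.90° ✓; |DB| = 25.00 ✓; ∠DBU = 50.40° ✓; |BU| = 30.80 ✓; ∠(BU, UA) = 90.00° ✓; |UA| = 6.900 ✗.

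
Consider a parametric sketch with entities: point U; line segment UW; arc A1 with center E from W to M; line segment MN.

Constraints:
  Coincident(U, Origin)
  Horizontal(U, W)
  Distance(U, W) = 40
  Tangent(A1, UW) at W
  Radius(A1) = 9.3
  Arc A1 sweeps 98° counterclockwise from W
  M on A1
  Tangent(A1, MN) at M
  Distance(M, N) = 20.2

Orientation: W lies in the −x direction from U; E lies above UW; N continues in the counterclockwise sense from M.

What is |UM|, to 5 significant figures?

32.562

U is at the origin; U and W share the same y with |UW| = 40.0 and W on the −x side, so W = (-40.000, 0.0000). Tangency of A1 to UW means the radius EW is perpendicular to UW, so E = W + (0, 9.3) = (-40.000, 9.3000). On A1, W sits at bearing -90° from E; a 98° counterclockwise sweep puts M at bearing 8°, so M = E + 9.3·(cos 8°, sin 8°) = (-30.791, 10.594). Then |UM| = |M − U| = 32.562.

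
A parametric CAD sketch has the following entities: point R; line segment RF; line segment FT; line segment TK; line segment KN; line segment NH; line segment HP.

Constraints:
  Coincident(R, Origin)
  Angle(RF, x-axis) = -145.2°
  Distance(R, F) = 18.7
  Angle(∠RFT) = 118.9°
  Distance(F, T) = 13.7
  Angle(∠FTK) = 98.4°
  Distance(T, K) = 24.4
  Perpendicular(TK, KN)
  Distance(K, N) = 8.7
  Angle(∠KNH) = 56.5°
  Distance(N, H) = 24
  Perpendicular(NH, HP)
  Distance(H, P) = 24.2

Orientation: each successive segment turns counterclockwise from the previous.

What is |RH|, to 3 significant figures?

30.6

R is at the origin; RF runs at -145.2° with length 18.7, so F = (-15.4, -10.7). ∠RFT = 118.9° gives FT at -84.1° from the x-axis; with |FT| = 13.7, T = (-13.9, -24.3). ∠FTK = 98.4° gives TK at -2.50° from the x-axis; with |TK| = 24.4, K = (10.4, -25.4). The perpendicularity gives KN at right angles to TK, so KN runs at 87.5°; with |KN| = 8.7, N = (10.8, -16.7). ∠KNH = 56.5° gives NH at -149° from the x-axis; with |NH| = 24.0, H = (-9.76, -29.0). Then |RH| = |H − R| = 30.6.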